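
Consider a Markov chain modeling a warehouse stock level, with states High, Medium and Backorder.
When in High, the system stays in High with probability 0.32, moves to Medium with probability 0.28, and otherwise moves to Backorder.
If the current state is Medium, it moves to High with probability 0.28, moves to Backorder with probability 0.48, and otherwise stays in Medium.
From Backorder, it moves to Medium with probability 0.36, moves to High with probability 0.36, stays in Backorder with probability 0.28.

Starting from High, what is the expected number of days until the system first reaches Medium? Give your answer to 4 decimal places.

Let t(s) be the expected number of days to first reach Medium from state s, with t(Medium) = 0. Conditioning on the first day:
t(High) = 1 + 0.32·t(High) + 0.4·t(Backorder)
t(Backorder) = 1 + 0.36·t(High) + 0.28·t(Backorder)
Solving: t(High) = 3.2407, t(Backorder) = 3.0093.
Expected days from High to Medium: 3.2407.

3.2407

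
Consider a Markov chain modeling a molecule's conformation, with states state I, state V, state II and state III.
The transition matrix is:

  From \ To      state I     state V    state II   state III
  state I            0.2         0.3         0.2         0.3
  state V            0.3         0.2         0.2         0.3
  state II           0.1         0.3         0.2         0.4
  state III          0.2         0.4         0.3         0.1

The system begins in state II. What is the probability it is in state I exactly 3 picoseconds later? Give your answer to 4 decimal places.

Propagate the distribution vector 3 picoseconds from state II.
After 0 picoseconds: (0.0000, 0.0000, 1.0000, 0.0000)
After 1 picosecond: (0.1000, 0.3000, 0.2000, 0.4000)
After 2 picoseconds: (0.2100, 0.3100, 0.2400, 0.2400)
After 3 picoseconds: (0.2070, 0.2930, 0.2240, 0.2760)
P(in state I after 3 picoseconds) = 0.2070

0.2070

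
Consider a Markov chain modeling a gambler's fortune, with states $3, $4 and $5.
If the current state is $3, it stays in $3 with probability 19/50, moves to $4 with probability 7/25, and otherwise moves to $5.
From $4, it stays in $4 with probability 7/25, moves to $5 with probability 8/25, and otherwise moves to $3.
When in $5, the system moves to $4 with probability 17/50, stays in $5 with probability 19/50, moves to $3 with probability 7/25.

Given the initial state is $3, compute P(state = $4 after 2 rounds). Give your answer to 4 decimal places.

0.3004

Sum over the intermediate state after 1 round:
P = P($3→$3)·P($3→$4) + P($3→$4)·P($4→$4) + P($3→$5)·P($5→$4)
  = 0.38×0.28 + 0.28×0.28 + 0.34×0.34
  = 0.1064 + 0.0784 + 0.1156 = 0.3004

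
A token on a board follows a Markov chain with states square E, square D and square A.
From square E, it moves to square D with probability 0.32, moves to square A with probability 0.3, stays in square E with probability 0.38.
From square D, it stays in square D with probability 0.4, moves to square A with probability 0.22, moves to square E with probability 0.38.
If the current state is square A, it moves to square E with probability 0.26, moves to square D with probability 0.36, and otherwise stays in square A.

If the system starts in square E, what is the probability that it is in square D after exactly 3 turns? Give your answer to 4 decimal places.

0.3605

Propagate the distribution vector 3 turns from square E.
After 0 turns: (1.0000, 0.0000, 0.0000)
After 1 turn: (0.3800, 0.3200, 0.3000)
After 2 turns: (0.3440, 0.3576, 0.2984)
After 3 turns: (0.3442, 0.3605, 0.2953)
P(in square D after 3 turns) = 0.3605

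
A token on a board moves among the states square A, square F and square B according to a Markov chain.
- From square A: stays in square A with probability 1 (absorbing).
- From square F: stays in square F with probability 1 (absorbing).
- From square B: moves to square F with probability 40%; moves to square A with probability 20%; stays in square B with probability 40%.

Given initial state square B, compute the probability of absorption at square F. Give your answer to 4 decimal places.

Let h(s) be the probability of absorption at square F starting from transient state s. Then h(square F) = 1 and h(square A) = 0. By first-step analysis:
h(square B) = 0.2·0 + 0.4·1 + 0.4·h(square B)
Solving: h(square B) = 0.6667.
Starting from square B, the probability is 0.6667.

0.6667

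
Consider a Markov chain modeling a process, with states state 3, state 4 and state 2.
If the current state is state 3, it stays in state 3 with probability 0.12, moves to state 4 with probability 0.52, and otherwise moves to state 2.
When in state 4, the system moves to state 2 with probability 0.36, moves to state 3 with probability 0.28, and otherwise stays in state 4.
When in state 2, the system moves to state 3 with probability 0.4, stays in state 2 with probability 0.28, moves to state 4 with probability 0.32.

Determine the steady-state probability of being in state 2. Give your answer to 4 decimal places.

0.3333

Let the stationary distribution be π with π = πP and π_1 + π_2 + π_3 = 1.
π_1 = 0.12·π_1 + 0.28·π_2 + 0.4·π_3
π_2 = 0.52·π_1 + 0.36·π_2 + 0.32·π_3
Solving with the normalization constraint gives π = (0.2759, 0.3908, 0.3333).
So the stationary probability of state 2 is 0.3333.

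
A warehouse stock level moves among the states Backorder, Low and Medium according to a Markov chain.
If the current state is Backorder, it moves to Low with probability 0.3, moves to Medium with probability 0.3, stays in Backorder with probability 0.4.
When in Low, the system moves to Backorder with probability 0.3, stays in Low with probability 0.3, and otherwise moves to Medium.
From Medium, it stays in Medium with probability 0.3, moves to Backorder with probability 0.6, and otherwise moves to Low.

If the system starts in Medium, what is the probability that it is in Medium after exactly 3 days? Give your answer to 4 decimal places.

0.3240

Propagate the distribution vector 3 days from Medium.
After 0 days: (0.0000, 0.0000, 1.0000)
After 1 day: (0.6000, 0.1000, 0.3000)
After 2 days: (0.4500, 0.2400, 0.3100)
After 3 days: (0.4380, 0.2380, 0.3240)
P(in Medium after 3 days) = 0.3240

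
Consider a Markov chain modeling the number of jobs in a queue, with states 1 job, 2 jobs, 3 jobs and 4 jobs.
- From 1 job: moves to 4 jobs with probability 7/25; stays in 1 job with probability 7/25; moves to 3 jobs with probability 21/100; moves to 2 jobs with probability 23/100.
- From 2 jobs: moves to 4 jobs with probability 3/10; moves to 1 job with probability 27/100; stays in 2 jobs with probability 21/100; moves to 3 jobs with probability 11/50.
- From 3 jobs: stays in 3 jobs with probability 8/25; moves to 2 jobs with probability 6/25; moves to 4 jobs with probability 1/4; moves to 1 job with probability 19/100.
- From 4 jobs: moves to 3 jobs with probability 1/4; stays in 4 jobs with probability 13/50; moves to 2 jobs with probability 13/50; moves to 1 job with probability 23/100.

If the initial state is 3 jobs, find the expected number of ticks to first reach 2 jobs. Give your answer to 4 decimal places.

Let t(s) be the expected number of ticks to first reach 2 jobs from state s, with t(2 jobs) = 0. Conditioning on the first tick:
t(1 job) = 1 + 0.28·t(1 job) + 0.21·t(3 jobs) + 0.28·t(4 jobs)
t(3 jobs) = 1 + 0.19·t(1 job) + 0.32·t(3 jobs) + 0.25·t(4 jobs)
t(4 jobs) = 1 + 0.23·t(1 job) + 0.25·t(3 jobs) + 0.26·t(4 jobs)
Solving: t(1 job) = 4.1581, t(3 jobs) = 4.1155, t(4 jobs) = 4.0341.
Expected ticks from 3 jobs to 2 jobs: 4.1155.

4.1155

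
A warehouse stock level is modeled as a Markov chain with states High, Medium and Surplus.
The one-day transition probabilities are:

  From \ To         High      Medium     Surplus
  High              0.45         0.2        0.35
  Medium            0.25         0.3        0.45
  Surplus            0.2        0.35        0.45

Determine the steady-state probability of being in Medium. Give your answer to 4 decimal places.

Let the stationary distribution be π with π = πP and π_1 + π_2 + π_3 = 1.
π_1 = 0.45·π_1 + 0.25·π_2 + 0.2·π_3
π_2 = 0.2·π_1 + 0.3·π_2 + 0.35·π_3
Solving with the normalization constraint gives π = (0.2862, 0.2925, 0.4214).
So the stationary probability of Medium is 0.2925.

0.2925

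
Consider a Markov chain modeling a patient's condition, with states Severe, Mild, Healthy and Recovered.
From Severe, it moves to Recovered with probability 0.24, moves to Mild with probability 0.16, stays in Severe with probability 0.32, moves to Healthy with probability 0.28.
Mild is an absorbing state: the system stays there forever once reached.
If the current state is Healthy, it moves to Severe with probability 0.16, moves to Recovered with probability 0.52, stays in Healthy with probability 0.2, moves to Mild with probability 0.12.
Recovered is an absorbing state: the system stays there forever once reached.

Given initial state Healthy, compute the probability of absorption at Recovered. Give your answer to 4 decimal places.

Let h(s) be the probability of absorption at Recovered starting from transient state s. Then h(Recovered) = 1 and h(Mild) = 0. By first-step analysis:
h(Severe) = 0.32·h(Severe) + 0.16·0 + 0.28·h(Healthy) + 0.24·1
h(Healthy) = 0.16·h(Severe) + 0.12·0 + 0.2·h(Healthy) + 0.52·1
Solving: h(Severe) = 0.6763, h(Healthy) = 0.7853.
Starting from Healthy, the probability is 0.7853.

0.7853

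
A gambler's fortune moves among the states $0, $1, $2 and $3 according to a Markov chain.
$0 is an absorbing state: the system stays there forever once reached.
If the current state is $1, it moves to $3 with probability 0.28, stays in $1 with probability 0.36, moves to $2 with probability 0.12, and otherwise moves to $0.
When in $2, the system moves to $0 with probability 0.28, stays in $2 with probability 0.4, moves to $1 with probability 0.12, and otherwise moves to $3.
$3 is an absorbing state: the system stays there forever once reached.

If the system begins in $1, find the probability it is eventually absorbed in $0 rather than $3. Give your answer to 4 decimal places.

0.4805

Let h(s) be the probability of absorption at $0 starting from transient state s. Then h($0) = 1 and h($3) = 0. By first-step analysis:
h($1) = 0.24·1 + 0.36·h($1) + 0.12·h($2) + 0.28·0
h($2) = 0.28·1 + 0.12·h($1) + 0.4·h($2) + 0.2·0
Solving: h($1) = 0.4805, h($2) = 0.5628.
Starting from $1, the probability is 0.4805.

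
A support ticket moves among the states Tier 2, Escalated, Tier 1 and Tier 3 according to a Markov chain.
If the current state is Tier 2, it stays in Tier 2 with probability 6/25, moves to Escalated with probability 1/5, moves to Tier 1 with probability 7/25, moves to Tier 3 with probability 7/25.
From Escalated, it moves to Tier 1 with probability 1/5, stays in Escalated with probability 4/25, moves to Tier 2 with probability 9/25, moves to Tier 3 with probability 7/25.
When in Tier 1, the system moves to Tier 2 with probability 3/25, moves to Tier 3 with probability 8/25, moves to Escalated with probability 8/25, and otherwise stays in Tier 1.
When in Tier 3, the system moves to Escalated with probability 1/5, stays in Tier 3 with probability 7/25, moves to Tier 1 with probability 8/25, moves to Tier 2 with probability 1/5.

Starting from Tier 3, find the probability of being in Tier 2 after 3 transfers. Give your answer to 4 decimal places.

0.2244

Propagate the distribution vector 3 transfers from Tier 3.
After 0 transfers: (0.0000, 0.0000, 0.0000, 1.0000)
After 1 transfer: (0.2000, 0.2000, 0.3200, 0.2800)
After 2 transfers: (0.2144, 0.2304, 0.2624, 0.2928)
After 3 transfers: (0.2244, 0.2223, 0.2628, 0.2905)
P(in Tier 2 after 3 transfers) = 0.2244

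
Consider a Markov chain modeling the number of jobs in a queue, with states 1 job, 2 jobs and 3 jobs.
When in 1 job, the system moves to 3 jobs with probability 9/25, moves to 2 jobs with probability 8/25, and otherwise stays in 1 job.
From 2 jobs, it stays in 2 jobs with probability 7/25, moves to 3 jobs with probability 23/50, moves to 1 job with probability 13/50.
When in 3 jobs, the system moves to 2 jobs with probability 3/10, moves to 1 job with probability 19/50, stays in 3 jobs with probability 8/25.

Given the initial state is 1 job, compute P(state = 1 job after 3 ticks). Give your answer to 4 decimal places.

0.3247

Propagate the distribution vector 3 ticks from 1 job.
After 0 ticks: (1.0000, 0.0000, 0.0000)
After 1 tick: (0.3200, 0.3200, 0.3600)
After 2 ticks: (0.3224, 0.3000, 0.3776)
After 3 ticks: (0.3247, 0.3004, 0.3749)
P(in 1 job after 3 ticks) = 0.3247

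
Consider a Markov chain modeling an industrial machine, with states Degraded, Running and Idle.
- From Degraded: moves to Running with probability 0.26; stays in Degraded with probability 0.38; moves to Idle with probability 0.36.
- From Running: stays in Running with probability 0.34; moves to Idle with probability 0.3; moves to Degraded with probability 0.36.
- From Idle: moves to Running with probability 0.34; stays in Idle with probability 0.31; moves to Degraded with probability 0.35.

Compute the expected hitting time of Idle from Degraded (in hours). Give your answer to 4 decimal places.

Let t(s) be the expected number of hours to first reach Idle from state s, with t(Idle) = 0. Conditioning on the first hour:
t(Degraded) = 1 + 0.38·t(Degraded) + 0.26·t(Running)
t(Running) = 1 + 0.36·t(Degraded) + 0.34·t(Running)
Solving: t(Degraded) = 2.9151, t(Running) = 3.1052.
Expected hours from Degraded to Idle: 2.9151.

2.9151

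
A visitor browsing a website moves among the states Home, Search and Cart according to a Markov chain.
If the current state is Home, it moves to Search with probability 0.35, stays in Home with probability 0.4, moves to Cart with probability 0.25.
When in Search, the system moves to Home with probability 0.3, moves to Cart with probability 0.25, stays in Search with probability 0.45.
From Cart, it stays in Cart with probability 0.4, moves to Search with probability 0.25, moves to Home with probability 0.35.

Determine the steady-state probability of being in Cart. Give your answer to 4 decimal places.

Let the stationary distribution be π with π = πP and π_1 + π_2 + π_3 = 1.
π_1 = 0.4·π_1 + 0.3·π_2 + 0.35·π_3
π_2 = 0.35·π_1 + 0.45·π_2 + 0.25·π_3
Solving with the normalization constraint gives π = (0.3497, 0.3562, 0.2941).
So the stationary probability of Cart is 0.2941.

0.2941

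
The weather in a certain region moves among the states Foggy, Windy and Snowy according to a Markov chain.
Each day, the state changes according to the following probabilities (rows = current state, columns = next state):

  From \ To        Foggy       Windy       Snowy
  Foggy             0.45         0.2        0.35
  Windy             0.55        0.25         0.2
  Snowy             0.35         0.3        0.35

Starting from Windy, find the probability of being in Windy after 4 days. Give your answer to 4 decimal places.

Propagate the distribution vector 4 days from Windy.
After 0 days: (0.0000, 1.0000, 0.0000)
After 1 day: (0.5500, 0.2500, 0.2000)
After 2 days: (0.4550, 0.2325, 0.3125)
After 3 days: (0.4420, 0.2429, 0.3151)
After 4 days: (0.4428, 0.2437, 0.3136)
P(in Windy after 4 days) = 0.2437

0.2437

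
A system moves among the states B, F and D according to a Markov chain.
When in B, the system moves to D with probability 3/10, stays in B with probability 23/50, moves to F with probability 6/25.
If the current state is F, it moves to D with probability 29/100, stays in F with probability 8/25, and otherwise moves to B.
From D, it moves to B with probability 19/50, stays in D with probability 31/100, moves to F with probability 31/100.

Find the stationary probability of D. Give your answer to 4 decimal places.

Let the stationary distribution be π with π = πP and π_1 + π_2 + π_3 = 1.
π_1 = 0.46·π_1 + 0.39·π_2 + 0.38·π_3
π_2 = 0.24·π_1 + 0.32·π_2 + 0.31·π_3
Solving with the normalization constraint gives π = (0.4161, 0.2837, 0.3002).
So the stationary probability of D is 0.3002.

0.3002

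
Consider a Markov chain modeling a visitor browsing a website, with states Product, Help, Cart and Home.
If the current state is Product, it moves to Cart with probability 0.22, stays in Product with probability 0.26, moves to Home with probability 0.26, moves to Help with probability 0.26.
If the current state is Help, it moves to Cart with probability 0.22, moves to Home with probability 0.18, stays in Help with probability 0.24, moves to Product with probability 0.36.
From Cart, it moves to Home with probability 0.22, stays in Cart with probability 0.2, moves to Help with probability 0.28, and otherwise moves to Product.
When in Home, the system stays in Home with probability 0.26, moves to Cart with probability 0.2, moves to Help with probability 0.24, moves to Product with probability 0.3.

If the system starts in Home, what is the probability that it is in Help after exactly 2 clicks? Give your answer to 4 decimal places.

0.2540

Propagate the distribution vector 2 clicks from Home.
After 0 clicks: (0.0000, 0.0000, 0.0000, 1.0000)
After 1 click: (0.3000, 0.2400, 0.2000, 0.2600)
After 2 clicks: (0.3024, 0.2540, 0.2108, 0.2328)
P(in Help after 2 clicks) = 0.2540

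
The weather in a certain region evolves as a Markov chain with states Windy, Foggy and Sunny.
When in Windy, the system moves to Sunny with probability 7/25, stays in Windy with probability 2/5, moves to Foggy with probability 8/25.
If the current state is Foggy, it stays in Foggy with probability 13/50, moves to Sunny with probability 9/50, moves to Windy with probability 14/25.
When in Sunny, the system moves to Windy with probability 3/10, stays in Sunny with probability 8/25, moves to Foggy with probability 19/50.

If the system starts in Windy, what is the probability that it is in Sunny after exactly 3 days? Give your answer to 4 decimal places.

0.2586

Propagate the distribution vector 3 days from Windy.
After 0 days: (1.0000, 0.0000, 0.0000)
After 1 day: (0.4000, 0.3200, 0.2800)
After 2 days: (0.4232, 0.3176, 0.2592)
After 3 days: (0.4249, 0.3165, 0.2586)
P(in Sunny after 3 days) = 0.2586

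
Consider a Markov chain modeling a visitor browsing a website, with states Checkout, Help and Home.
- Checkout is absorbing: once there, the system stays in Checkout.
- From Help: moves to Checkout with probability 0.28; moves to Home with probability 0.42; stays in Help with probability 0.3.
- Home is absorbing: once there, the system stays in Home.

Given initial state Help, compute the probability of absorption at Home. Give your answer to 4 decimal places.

0.6000

Let h(s) be the probability of absorption at Home starting from transient state s. Then h(Home) = 1 and h(Checkout) = 0. By first-step analysis:
h(Help) = 0.28·0 + 0.3·h(Help) + 0.42·1
Solving: h(Help) = 0.6000.
Starting from Help, the probability is 0.6000.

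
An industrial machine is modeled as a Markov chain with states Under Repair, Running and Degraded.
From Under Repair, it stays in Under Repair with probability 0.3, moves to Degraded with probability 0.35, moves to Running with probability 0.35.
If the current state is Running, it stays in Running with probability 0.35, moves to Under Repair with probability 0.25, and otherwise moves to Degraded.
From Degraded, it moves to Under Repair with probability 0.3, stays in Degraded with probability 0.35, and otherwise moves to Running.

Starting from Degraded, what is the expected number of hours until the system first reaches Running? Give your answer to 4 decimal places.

Let t(s) be the expected number of hours to first reach Running from state s, with t(Running) = 0. Conditioning on the first hour:
t(Under Repair) = 1 + 0.3·t(Under Repair) + 0.35·t(Degraded)
t(Degraded) = 1 + 0.3·t(Under Repair) + 0.35·t(Degraded)
Solving: t(Under Repair) = 2.8571, t(Degraded) = 2.8571.
Expected hours from Degraded to Running: 2.8571.

2.8571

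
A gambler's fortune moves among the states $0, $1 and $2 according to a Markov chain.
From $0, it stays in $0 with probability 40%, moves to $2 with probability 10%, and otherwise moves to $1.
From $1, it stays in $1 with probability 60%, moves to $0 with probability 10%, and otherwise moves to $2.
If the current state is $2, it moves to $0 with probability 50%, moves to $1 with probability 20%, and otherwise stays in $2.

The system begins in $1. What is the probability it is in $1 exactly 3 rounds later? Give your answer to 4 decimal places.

Propagate the distribution vector 3 rounds from $1.
After 0 rounds: (0.0000, 1.0000, 0.0000)
After 1 round: (0.1000, 0.6000, 0.3000)
After 2 rounds: (0.2500, 0.4700, 0.2800)
After 3 rounds: (0.2870, 0.4630, 0.2500)
P(in $1 after 3 rounds) = 0.4630

0.4630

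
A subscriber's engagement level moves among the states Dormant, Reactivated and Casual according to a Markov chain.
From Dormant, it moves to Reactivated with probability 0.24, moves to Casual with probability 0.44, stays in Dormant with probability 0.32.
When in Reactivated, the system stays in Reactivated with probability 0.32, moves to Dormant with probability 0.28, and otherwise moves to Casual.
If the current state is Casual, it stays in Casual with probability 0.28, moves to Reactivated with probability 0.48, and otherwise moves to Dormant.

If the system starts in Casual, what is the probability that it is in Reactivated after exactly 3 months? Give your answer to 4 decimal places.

0.3579

Propagate the distribution vector 3 months from Casual.
After 0 months: (0.0000, 0.0000, 1.0000)
After 1 month: (0.2400, 0.4800, 0.2800)
After 2 months: (0.2784, 0.3456, 0.3760)
After 3 months: (0.2761, 0.3579, 0.3660)
P(in Reactivated after 3 months) = 0.3579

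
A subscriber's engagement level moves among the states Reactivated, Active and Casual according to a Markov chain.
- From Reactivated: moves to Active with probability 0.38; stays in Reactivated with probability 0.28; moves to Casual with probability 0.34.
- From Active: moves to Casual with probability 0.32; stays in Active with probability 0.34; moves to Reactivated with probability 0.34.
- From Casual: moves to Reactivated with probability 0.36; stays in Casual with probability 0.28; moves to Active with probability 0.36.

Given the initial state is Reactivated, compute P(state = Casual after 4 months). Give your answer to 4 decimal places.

Propagate the distribution vector 4 months from Reactivated.
After 0 months: (1.0000, 0.0000, 0.0000)
After 1 month: (0.2800, 0.3800, 0.3400)
After 2 months: (0.3300, 0.3580, 0.3120)
After 3 months: (0.3264, 0.3594, 0.3141)
After 4 months: (0.3267, 0.3593, 0.3140)
P(in Casual after 4 months) = 0.3140

0.3140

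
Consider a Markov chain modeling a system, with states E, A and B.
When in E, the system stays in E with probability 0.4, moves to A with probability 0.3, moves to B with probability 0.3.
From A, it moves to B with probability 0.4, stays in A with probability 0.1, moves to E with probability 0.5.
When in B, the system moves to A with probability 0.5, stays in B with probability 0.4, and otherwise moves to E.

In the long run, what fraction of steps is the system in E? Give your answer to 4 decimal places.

0.3208

Let the stationary distribution be π with π = πP and π_1 + π_2 + π_3 = 1.
π_1 = 0.4·π_1 + 0.5·π_2 + 0.1·π_3
π_2 = 0.3·π_1 + 0.1·π_2 + 0.5·π_3
Solving with the normalization constraint gives π = (0.3208, 0.3113, 0.3679).
So the stationary probability of E is 0.3208.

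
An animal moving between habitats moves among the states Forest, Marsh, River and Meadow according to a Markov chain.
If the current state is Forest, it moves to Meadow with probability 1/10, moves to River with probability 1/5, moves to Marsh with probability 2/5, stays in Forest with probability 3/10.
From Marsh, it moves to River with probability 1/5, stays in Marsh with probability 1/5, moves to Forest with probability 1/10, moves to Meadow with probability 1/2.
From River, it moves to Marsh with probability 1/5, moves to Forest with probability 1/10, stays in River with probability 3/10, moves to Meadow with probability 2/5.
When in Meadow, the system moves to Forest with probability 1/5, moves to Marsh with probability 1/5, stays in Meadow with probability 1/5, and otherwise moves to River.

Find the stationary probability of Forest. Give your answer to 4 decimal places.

Let the stationary distribution be π with π = πP and π_1 + π_2 + π_3 + π_4 = 1.
π_1 = 0.3·π_1 + 0.1·π_2 + 0.1·π_3 + 0.2·π_4
π_2 = 0.4·π_1 + 0.2·π_2 + 0.2·π_3 + 0.2·π_4
π_3 = 0.2·π_1 + 0.2·π_2 + 0.3·π_3 + 0.4·π_4
Solving with the normalization constraint gives π = (0.1640, 0.2328, 0.2915, 0.3117).
So the stationary probability of Forest is 0.1640.

0.1640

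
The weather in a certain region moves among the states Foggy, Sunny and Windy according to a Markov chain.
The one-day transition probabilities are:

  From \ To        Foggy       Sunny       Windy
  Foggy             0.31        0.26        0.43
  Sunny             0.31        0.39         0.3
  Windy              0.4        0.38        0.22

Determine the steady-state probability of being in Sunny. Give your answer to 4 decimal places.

Let the stationary distribution be π with π = πP and π_1 + π_2 + π_3 = 1.
π_1 = 0.31·π_1 + 0.31·π_2 + 0.4·π_3
π_2 = 0.26·π_1 + 0.39·π_2 + 0.38·π_3
Solving with the normalization constraint gives π = (0.3387, 0.3428, 0.3185).
So the stationary probability of Sunny is 0.3428.

0.3428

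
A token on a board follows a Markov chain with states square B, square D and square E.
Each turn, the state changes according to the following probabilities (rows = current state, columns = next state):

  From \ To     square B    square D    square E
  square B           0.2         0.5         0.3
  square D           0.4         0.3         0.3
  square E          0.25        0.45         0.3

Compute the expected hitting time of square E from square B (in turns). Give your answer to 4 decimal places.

3.3333

Let t(s) be the expected number of turns to first reach square E from state s, with t(square E) = 0. Conditioning on the first turn:
t(square B) = 1 + 0.2·t(square B) + 0.5·t(square D)
t(square D) = 1 + 0.4·t(square B) + 0.3·t(square D)
Solving: t(square B) = 3.3333, t(square D) = 3.3333.
Expected turns from square B to square E: 3.3333.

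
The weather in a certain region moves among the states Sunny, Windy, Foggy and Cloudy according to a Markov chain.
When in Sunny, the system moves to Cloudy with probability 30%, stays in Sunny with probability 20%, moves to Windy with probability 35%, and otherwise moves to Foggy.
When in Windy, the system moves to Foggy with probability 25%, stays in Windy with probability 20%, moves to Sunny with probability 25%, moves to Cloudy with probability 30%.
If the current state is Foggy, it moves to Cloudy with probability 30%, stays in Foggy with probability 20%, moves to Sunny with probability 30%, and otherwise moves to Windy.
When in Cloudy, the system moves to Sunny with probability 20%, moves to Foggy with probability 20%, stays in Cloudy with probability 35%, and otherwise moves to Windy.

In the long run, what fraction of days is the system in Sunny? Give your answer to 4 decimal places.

0.2326

Let the stationary distribution be π with π = πP and π_1 + π_2 + π_3 + π_4 = 1.
π_1 = 0.2·π_1 + 0.25·π_2 + 0.3·π_3 + 0.2·π_4
π_2 = 0.35·π_1 + 0.2·π_2 + 0.2·π_3 + 0.25·π_4
π_3 = 0.15·π_1 + 0.25·π_2 + 0.2·π_3 + 0.2·π_4
Solving with the normalization constraint gives π = (0.2326, 0.2507, 0.2009, 0.3158).
So the stationary probability of Sunny is 0.2326.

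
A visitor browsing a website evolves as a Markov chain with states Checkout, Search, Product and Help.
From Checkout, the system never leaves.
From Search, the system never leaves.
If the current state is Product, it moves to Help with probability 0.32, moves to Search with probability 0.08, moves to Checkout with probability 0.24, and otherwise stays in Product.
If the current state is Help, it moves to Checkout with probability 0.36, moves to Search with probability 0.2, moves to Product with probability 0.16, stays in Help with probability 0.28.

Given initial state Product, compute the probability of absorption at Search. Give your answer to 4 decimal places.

Let h(s) be the probability of absorption at Search starting from transient state s. Then h(Search) = 1 and h(Checkout) = 0. By first-step analysis:
h(Product) = 0.24·0 + 0.08·1 + 0.36·h(Product) + 0.32·h(Help)
h(Help) = 0.36·0 + 0.2·1 + 0.16·h(Product) + 0.28·h(Help)
Solving: h(Product) = 0.2969, h(Help) = 0.3438.
Starting from Product, the probability is 0.2969.

0.2969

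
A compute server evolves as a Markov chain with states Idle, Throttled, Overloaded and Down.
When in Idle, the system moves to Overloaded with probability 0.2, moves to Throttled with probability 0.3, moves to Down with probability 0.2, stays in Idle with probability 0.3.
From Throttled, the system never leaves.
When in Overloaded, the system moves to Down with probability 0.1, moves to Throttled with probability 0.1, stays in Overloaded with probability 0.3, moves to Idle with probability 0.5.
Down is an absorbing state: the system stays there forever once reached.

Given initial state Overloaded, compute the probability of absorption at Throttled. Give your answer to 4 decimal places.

Let h(s) be the probability of absorption at Throttled starting from transient state s. Then h(Throttled) = 1 and h(Down) = 0. By first-step analysis:
h(Idle) = 0.3·h(Idle) + 0.3·1 + 0.2·h(Overloaded) + 0.2·0
h(Overloaded) = 0.5·h(Idle) + 0.1·1 + 0.3·h(Overloaded) + 0.1·0
Solving: h(Idle) = 0.5897, h(Overloaded) = 0.5641.
Starting from Overloaded, the probability is 0.5641.

0.5641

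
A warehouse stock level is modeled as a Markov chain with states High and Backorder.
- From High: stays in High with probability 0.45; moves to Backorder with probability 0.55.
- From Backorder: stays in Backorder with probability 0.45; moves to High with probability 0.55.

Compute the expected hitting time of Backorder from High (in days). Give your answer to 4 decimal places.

Let t(s) be the expected number of days to first reach Backorder from state s, with t(Backorder) = 0. Conditioning on the first day:
t(High) = 1 + 0.45·t(High)
Solving: t(High) = 1.8182.
Expected days from High to Backorder: 1.8182.

1.8182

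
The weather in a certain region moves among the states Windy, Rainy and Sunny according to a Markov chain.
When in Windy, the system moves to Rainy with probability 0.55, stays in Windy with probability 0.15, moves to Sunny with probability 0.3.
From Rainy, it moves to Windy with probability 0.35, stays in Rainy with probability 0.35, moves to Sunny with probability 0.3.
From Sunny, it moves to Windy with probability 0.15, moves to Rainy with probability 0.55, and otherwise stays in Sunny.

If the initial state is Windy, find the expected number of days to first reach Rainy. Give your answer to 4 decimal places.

Let t(s) be the expected number of days to first reach Rainy from state s, with t(Rainy) = 0. Conditioning on the first day:
t(Windy) = 1 + 0.15·t(Windy) + 0.3·t(Sunny)
t(Sunny) = 1 + 0.15·t(Windy) + 0.3·t(Sunny)
Solving: t(Windy) = 1.8182, t(Sunny) = 1.8182.
Expected days from Windy to Rainy: 1.8182.

1.8182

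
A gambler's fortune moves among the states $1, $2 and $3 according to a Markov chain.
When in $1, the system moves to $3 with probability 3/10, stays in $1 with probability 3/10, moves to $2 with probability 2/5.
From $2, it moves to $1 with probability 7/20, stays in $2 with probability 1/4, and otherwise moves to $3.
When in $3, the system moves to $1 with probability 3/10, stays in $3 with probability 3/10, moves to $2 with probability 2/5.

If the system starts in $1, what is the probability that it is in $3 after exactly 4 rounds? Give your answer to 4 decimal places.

0.3349

Propagate the distribution vector 4 rounds from $1.
After 0 rounds: (1.0000, 0.0000, 0.0000)
After 1 round: (0.3000, 0.4000, 0.3000)
After 2 rounds: (0.3200, 0.3400, 0.3400)
After 3 rounds: (0.3170, 0.3490, 0.3340)
After 4 rounds: (0.3175, 0.3477, 0.3349)
P(in $3 after 4 rounds) = 0.3349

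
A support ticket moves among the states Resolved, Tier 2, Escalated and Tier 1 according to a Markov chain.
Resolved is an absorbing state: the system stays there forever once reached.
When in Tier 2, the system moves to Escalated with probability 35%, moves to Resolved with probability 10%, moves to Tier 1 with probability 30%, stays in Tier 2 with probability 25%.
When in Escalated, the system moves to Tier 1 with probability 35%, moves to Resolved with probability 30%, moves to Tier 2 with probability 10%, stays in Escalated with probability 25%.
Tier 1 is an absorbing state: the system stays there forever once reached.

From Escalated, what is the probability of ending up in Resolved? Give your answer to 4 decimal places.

Let h(s) be the probability of absorption at Resolved starting from transient state s. Then h(Resolved) = 1 and h(Tier 1) = 0. By first-step analysis:
h(Tier 2) = 0.1·1 + 0.25·h(Tier 2) + 0.35·h(Escalated) + 0.3·0
h(Escalated) = 0.3·1 + 0.1·h(Tier 2) + 0.25·h(Escalated) + 0.35·0
Solving: h(Tier 2) = 0.3412, h(Escalated) = 0.4455.
Starting from Escalated, the probability is 0.4455.

0.4455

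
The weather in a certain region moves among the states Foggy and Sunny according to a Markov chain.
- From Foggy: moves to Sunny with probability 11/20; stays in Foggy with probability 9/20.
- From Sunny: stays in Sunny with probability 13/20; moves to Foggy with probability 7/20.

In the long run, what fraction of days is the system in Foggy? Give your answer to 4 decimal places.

Let the stationary distribution be π with π = πP and π_1 + π_2 = 1.
π_1 = 0.45·π_1 + 0.35·π_2
Solving with the normalization constraint gives π = (0.3889, 0.6111).
So the stationary probability of Foggy is 0.3889.

0.3889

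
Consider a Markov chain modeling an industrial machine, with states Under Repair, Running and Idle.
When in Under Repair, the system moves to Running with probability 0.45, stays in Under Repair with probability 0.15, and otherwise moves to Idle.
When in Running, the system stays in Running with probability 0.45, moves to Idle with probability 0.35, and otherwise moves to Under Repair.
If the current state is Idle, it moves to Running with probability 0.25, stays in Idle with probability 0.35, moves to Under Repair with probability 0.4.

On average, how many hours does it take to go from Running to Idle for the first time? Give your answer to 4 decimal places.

2.7815

Let t(s) be the expected number of hours to first reach Idle from state s, with t(Idle) = 0. Conditioning on the first hour:
t(Under Repair) = 1 + 0.15·t(Under Repair) + 0.45·t(Running)
t(Running) = 1 + 0.2·t(Under Repair) + 0.45·t(Running)
Solving: t(Under Repair) = 2.6490, t(Running) = 2.7815.
Expected hours from Running to Idle: 2.7815.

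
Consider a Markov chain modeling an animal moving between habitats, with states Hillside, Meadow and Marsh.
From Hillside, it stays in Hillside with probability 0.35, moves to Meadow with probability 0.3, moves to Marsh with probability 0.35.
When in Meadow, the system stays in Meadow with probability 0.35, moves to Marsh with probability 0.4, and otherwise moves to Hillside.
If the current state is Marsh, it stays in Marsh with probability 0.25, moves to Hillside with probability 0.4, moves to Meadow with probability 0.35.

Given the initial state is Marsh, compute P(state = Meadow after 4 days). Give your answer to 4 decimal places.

Propagate the distribution vector 4 days from Marsh.
After 0 days: (0.0000, 0.0000, 1.0000)
After 1 day: (0.4000, 0.3500, 0.2500)
After 2 days: (0.3275, 0.3300, 0.3425)
After 3 days: (0.3341, 0.3336, 0.3323)
After 4 days: (0.3333, 0.3333, 0.3335)
P(in Meadow after 4 days) = 0.3333

0.3333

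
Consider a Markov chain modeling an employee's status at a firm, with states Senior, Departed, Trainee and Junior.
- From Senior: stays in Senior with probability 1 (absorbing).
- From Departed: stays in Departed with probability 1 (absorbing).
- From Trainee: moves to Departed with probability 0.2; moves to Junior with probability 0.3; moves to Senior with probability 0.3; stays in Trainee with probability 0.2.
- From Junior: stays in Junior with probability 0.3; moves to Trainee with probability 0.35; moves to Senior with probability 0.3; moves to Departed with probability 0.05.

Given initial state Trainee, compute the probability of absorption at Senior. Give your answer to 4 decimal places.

Let h(s) be the probability of absorption at Senior starting from transient state s. Then h(Senior) = 1 and h(Departed) = 0. By first-step analysis:
h(Trainee) = 0.3·1 + 0.2·0 + 0.2·h(Trainee) + 0.3·h(Junior)
h(Junior) = 0.3·1 + 0.05·0 + 0.35·h(Trainee) + 0.3·h(Junior)
Solving: h(Trainee) = 0.6593, h(Junior) = 0.7582.
Starting from Trainee, the probability is 0.6593.

0.6593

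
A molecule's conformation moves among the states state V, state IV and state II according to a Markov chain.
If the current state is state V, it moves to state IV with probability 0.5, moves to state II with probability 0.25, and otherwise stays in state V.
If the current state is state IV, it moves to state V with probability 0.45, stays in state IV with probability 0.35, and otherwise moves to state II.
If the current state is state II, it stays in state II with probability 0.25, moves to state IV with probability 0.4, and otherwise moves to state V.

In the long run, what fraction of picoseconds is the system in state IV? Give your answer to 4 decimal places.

Let the stationary distribution be π with π = πP and π_1 + π_2 + π_3 = 1.
π_1 = 0.25·π_1 + 0.45·π_2 + 0.35·π_3
π_2 = 0.5·π_1 + 0.35·π_2 + 0.4·π_3
Solving with the normalization constraint gives π = (0.3559, 0.4148, 0.2293).
So the stationary probability of state IV is 0.4148.

0.4148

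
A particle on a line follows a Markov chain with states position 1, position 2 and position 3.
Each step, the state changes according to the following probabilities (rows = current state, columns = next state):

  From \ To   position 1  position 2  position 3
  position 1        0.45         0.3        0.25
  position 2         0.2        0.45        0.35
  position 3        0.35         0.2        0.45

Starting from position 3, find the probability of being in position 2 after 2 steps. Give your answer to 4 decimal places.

0.2850

Sum over the intermediate state after 1 step:
P = P(position 3→position 1)·P(position 1→position 2) + P(position 3→position 2)·P(position 2→position 2) + P(position 3→position 3)·P(position 3→position 2)
  = 0.35×0.3 + 0.2×0.45 + 0.45×0.2
  = 0.1050 + 0.0900 + 0.0900 = 0.2850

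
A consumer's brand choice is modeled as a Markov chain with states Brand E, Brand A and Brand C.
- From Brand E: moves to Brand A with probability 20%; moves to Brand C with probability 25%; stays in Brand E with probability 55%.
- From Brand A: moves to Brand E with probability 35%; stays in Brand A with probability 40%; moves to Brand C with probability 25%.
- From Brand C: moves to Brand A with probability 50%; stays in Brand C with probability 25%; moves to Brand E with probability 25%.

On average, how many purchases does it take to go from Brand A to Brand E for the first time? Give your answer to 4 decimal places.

Let t(s) be the expected number of purchases to first reach Brand E from state s, with t(Brand E) = 0. Conditioning on the first purchase:
t(Brand A) = 1 + 0.4·t(Brand A) + 0.25·t(Brand C)
t(Brand C) = 1 + 0.5·t(Brand A) + 0.25·t(Brand C)
Solving: t(Brand A) = 3.0769, t(Brand C) = 3.3846.
Expected purchases from Brand A to Brand E: 3.0769.

3.0769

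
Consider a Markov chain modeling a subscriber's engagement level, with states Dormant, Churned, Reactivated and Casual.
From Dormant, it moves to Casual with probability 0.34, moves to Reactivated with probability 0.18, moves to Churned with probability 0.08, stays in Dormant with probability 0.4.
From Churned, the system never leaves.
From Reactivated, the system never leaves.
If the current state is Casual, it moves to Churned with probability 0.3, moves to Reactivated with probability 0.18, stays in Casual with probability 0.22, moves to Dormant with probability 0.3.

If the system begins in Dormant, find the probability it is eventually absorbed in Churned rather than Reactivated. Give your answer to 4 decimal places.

0.4492

Let h(s) be the probability of absorption at Churned starting from transient state s. Then h(Churned) = 1 and h(Reactivated) = 0. By first-step analysis:
h(Dormant) = 0.4·h(Dormant) + 0.08·1 + 0.18·0 + 0.34·h(Casual)
h(Casual) = 0.3·h(Dormant) + 0.3·1 + 0.18·0 + 0.22·h(Casual)
Solving: h(Dormant) = 0.4492, h(Casual) = 0.5574.
Starting from Dormant, the probability is 0.4492.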